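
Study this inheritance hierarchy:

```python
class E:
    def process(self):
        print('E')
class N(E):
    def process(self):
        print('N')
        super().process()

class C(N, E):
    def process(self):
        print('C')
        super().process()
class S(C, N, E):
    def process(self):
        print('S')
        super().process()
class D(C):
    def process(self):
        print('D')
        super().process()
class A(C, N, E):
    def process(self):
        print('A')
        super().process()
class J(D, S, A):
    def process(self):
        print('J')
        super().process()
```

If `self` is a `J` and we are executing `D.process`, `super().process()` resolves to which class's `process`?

L[J] = J + merge(L[D], L[S], L[A], [D S A])
  take D:  [D C N E object] + [S C N E object] + [A C N E object] + [D S A]
  take S:  [C N E object] + [S C N E object] + [A C N E object] + [S A]
  take A:  [C N E object] + [C N E object] + [A C N E object] + [A]
  take C:  [C N E object] + [C N E object] + [C N E object]
  take N:  [N E object] + [N E object] + [N E object]
  take E:  [E object] + [E object] + [E object]
  take object:  [object] + [object] + [object]
MRO: J D S A C N E object
super() in D.process on a J instance goes to the class after D in J's MRO: S.

S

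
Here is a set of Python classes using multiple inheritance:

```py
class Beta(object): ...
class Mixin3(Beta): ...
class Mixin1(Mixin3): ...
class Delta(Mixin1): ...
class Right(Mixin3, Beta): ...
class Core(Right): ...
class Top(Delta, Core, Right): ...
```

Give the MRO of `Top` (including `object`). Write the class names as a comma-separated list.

Top, Delta, Mixin1, Core, Right, Mixin3, Beta, object

L[Top] = Top + merge(L[Delta], L[Core], L[Right], [Delta Core Right])
  take Delta:  [Delta Mixin1 Mixin3 Beta object] + [Core Right Mixin3 Beta object] + [Right Mixin3 Beta object] + [Delta Core Right]
  take Mixin1:  [Mixin1 Mixin3 Beta object] + [Core Right Mixin3 Beta object] + [Right Mixin3 Beta object] + [Core Right]
  take Core:  [Mixin3 Beta object] + [Core Right Mixin3 Beta object] + [Right Mixin3 Beta object] + [Core Right]
  take Right:  [Mixin3 Beta object] + [Right Mixin3 Beta object] + [Right Mixin3 Beta object] + [Right]
  take Mixin3:  [Mixin3 Beta object] + [Mixin3 Beta object] + [Mixin3 Beta object]
  take Beta:  [Beta object] + [Beta object] + [Beta object]
  take object:  [object] + [object] + [object]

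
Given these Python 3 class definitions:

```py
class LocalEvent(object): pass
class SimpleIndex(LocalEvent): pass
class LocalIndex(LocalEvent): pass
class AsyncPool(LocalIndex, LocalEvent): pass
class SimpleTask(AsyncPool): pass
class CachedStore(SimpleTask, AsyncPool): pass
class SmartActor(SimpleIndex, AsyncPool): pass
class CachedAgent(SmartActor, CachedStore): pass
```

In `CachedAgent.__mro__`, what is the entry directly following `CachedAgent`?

L[CachedAgent] = CachedAgent + merge(L[SmartActor], L[CachedStore], [SmartActor CachedStore])
  take SmartActor:  [SmartActor SimpleIndex AsyncPool LocalIndex LocalEvent object] + [CachedStore SimpleTask AsyncPool LocalIndex LocalEvent object] + [SmartActor CachedStore]
  take SimpleIndex:  [SimpleIndex AsyncPool LocalIndex LocalEvent object] + [CachedStore SimpleTask AsyncPool LocalIndex LocalEvent object] + [CachedStore]
  take CachedStore:  [AsyncPool LocalIndex LocalEvent object] + [CachedStore SimpleTask AsyncPool LocalIndex LocalEvent object] + [CachedStore]
  take SimpleTask:  [AsyncPool LocalIndex LocalEvent object] + [SimpleTask AsyncPool LocalIndex LocalEvent object]
  take AsyncPool:  [AsyncPool LocalIndex LocalEvent object] + [AsyncPool LocalIndex LocalEvent object]
  take LocalIndex:  [LocalIndex LocalEvent object] + [LocalIndex LocalEvent object]
  take LocalEvent:  [LocalEvent object] + [LocalEvent object]
  take object:  [object] + [object]
MRO: CachedAgent SmartActor SimpleIndex CachedStore SimpleTask AsyncPool LocalIndex LocalEvent object
CachedAgent is at position 0; next is SmartActor.

SmartActor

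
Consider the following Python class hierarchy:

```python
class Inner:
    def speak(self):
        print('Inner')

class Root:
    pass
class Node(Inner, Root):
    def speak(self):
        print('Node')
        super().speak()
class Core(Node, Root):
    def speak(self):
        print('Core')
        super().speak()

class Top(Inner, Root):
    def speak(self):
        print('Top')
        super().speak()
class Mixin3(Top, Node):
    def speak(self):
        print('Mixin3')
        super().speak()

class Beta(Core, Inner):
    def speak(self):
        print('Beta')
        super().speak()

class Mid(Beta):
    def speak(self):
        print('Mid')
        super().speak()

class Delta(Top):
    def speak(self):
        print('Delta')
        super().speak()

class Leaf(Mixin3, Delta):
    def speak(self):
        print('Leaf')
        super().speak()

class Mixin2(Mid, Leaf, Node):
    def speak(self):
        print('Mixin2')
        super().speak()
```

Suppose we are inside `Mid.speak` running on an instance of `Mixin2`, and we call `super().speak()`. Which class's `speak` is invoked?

L[Mixin2] = Mixin2 + merge(L[Mid], L[Leaf], L[Node], [Mid Leaf Node])
  take Mid:  [Mid Beta Core Node Inner Root object] + [Leaf Mixin3 Delta Top Node Inner Root object] + [Node Inner Root object] + [Mid Leaf Node]
  take Beta:  [Beta Core Node Inner Root object] + [Leaf Mixin3 Delta Top Node Inner Root object] + [Node Inner Root object] + [Leaf Node]
  take Core:  [Core Node Inner Root object] + [Leaf Mixin3 Delta Top Node Inner Root object] + [Node Inner Root object] + [Leaf Node]
  take Leaf:  [Node Inner Root object] + [Leaf Mixin3 Delta Top Node Inner Root object] + [Node Inner Root object] + [Leaf Node]
  take Mixin3:  [Node Inner Root object] + [Mixin3 Delta Top Node Inner Root object] + [Node Inner Root object] + [Node]
  take Delta:  [Node Inner Root object] + [Delta Top Node Inner Root object] + [Node Inner Root object] + [Node]
  take Top:  [Node Inner Root object] + [Top Node Inner Root object] + [Node Inner Root object] + [Node]
  take Node:  [Node Inner Root object] + [Node Inner Root object] + [Node Inner Root object] + [Node]
  take Inner:  [Inner Root object] + [Inner Root object] + [Inner Root object]
  take Root:  [Root object] + [Root object] + [Root object]
  take object:  [object] + [object] + [object]
MRO: Mixin2 Mid Beta Core Leaf Mixin3 Delta Top Node Inner Root object
super() in Mid.speak on a Mixin2 instance goes to the class after Mid in Mixin2's MRO: Beta.

Beta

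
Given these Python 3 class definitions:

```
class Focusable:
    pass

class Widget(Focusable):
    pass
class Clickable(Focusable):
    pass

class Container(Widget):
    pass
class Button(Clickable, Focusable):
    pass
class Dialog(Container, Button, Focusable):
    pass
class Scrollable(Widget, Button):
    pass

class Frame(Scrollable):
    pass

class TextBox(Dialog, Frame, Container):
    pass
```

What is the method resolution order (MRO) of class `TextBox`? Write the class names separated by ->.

L[TextBox] = TextBox + merge(L[Dialog], L[Frame], L[Container], [Dialog Frame Container])
  take Dialog:  [Dialog Container Widget Button Clickable Focusable object] + [Frame Scrollable Widget Button Clickable Focusable object] + [Container Widget Focusable object] + [Dialog Frame Container]
  take Frame:  [Container Widget Button Clickable Focusable object] + [Frame Scrollable Widget Button Clickable Focusable object] + [Container Widget Focusable object] + [Frame Container]
  take Container:  [Container Widget Button Clickable Focusable object] + [Scrollable Widget Button Clickable Focusable object] + [Container Widget Focusable object] + [Container]
  take Scrollable:  [Widget Button Clickable Focusable object] + [Scrollable Widget Button Clickable Focusable object] + [Widget Focusable object]
  take Widget:  [Widget Button Clickable Focusable object] + [Widget Button Clickable Focusable object] + [Widget Focusable object]
  take Button:  [Button Clickable Focusable object] + [Button Clickable Focusable object] + [Focusable object]
  take Clickable:  [Clickable Focusable object] + [Clickable Focusable object] + [Focusable object]
  take Focusable:  [Focusable object] + [Focusable object] + [Focusable object]
  take object:  [object] + [object] + [object]

TextBox -> Dialog -> Frame -> Container -> Scrollable -> Widget -> Button -> Clickable -> Focusable -> object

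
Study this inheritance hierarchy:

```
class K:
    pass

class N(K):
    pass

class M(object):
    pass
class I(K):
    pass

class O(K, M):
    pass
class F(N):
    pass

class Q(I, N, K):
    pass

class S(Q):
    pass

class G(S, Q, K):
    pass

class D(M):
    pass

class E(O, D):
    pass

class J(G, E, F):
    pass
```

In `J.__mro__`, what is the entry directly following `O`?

F

L[J] = J + merge(L[G], L[E], L[F], [G E F])
  take G:  [G S Q I N K object] + [E O K D M object] + [F N K object] + [G E F]
  take S:  [S Q I N K object] + [E O K D M object] + [F N K object] + [E F]
  take Q:  [Q I N K object] + [E O K D M object] + [F N K object] + [E F]
  take I:  [I N K object] + [E O K D M object] + [F N K object] + [E F]
  take E:  [N K object] + [E O K D M object] + [F N K object] + [E F]
  take O:  [N K object] + [O K D M object] + [F N K object] + [F]
  take F:  [N K object] + [K D M object] + [F N K object] + [F]
  take N:  [N K object] + [K D M object] + [N K object]
  take K:  [K object] + [K D M object] + [K object]
  take D:  [object] + [D M object] + [object]
  take M:  [object] + [M object] + [object]
  take object:  [object] + [object] + [object]
MRO: J G S Q I E O F N K D M object
O is at position 6; next is F.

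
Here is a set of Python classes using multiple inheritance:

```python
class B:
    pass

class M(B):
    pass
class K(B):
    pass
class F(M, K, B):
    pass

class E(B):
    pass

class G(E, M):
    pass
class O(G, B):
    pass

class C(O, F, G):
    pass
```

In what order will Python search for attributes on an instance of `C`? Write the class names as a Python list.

L[C] = C + merge(L[O], L[F], L[G], [O F G])
  take O:  [O G E M B object] + [F M K B object] + [G E M B object] + [O F G]
  take F:  [G E M B object] + [F M K B object] + [G E M B object] + [F G]
  take G:  [G E M B object] + [M K B object] + [G E M B object] + [G]
  take E:  [E M B object] + [M K B object] + [E M B object]
  take M:  [M B object] + [M K B object] + [M B object]
  take K:  [B object] + [K B object] + [B object]
  take B:  [B object] + [B object] + [B object]
  take object:  [object] + [object] + [object]

[C, O, F, G, E, M, K, B, object]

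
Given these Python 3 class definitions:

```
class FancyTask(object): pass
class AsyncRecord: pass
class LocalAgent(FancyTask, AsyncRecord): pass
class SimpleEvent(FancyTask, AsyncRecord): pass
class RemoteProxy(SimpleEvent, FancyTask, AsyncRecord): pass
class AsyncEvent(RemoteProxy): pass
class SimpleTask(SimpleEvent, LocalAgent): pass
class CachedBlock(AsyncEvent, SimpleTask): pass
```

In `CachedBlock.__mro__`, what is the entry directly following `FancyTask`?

L[CachedBlock] = CachedBlock + merge(L[AsyncEvent], L[SimpleTask], [AsyncEvent SimpleTask])
  take AsyncEvent:  [AsyncEvent RemoteProxy SimpleEvent FancyTask AsyncRecord object] + [SimpleTask SimpleEvent LocalAgent FancyTask AsyncRecord object] + [AsyncEvent SimpleTask]
  take RemoteProxy:  [RemoteProxy SimpleEvent FancyTask AsyncRecord object] + [SimpleTask SimpleEvent LocalAgent FancyTask AsyncRecord object] + [SimpleTask]
  take SimpleTask:  [SimpleEvent FancyTask AsyncRecord object] + [SimpleTask SimpleEvent LocalAgent FancyTask AsyncRecord object] + [SimpleTask]
  take SimpleEvent:  [SimpleEvent FancyTask AsyncRecord object] + [SimpleEvent LocalAgent FancyTask AsyncRecord object]
  take LocalAgent:  [FancyTask AsyncRecord object] + [LocalAgent FancyTask AsyncRecord object]
  take FancyTask:  [FancyTask AsyncRecord object] + [FancyTask AsyncRecord object]
  take AsyncRecord:  [AsyncRecord object] + [AsyncRecord object]
  take object:  [object] + [object]
MRO: CachedBlock AsyncEvent RemoteProxy SimpleTask SimpleEvent LocalAgent FancyTask AsyncRecord object
FancyTask is at position 6; next is AsyncRecord.

AsyncRecord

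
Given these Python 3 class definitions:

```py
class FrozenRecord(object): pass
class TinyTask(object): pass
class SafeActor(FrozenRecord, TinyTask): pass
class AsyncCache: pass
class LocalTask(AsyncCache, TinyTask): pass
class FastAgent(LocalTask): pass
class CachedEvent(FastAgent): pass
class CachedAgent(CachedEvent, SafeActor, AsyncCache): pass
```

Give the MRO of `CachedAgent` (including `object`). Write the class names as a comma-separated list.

L[CachedAgent] = CachedAgent + merge(L[CachedEvent], L[SafeActor], L[AsyncCache], [CachedEvent SafeActor AsyncCache])
  take CachedEvent:  [CachedEvent FastAgent LocalTask AsyncCache TinyTask object] + [SafeActor FrozenRecord TinyTask object] + [AsyncCache object] + [CachedEvent SafeActor AsyncCache]
  take FastAgent:  [FastAgent LocalTask AsyncCache TinyTask object] + [SafeActor FrozenRecord TinyTask object] + [AsyncCache object] + [SafeActor AsyncCache]
  take LocalTask:  [LocalTask AsyncCache TinyTask object] + [SafeActor FrozenRecord TinyTask object] + [AsyncCache object] + [SafeActor AsyncCache]
  take SafeActor:  [AsyncCache TinyTask object] + [SafeActor FrozenRecord TinyTask object] + [AsyncCache object] + [SafeActor AsyncCache]
  take AsyncCache:  [AsyncCache TinyTask object] + [FrozenRecord TinyTask object] + [AsyncCache object] + [AsyncCache]
  take FrozenRecord:  [TinyTask object] + [FrozenRecord TinyTask object] + [object]
  take TinyTask:  [TinyTask object] + [TinyTask object] + [object]
  take object:  [object] + [object] + [object]

CachedAgent, CachedEvent, FastAgent, LocalTask, SafeActor, AsyncCache, FrozenRecord, TinyTask, object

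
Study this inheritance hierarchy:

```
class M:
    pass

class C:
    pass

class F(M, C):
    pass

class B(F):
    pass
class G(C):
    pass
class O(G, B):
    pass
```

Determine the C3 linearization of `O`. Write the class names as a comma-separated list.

O, G, B, F, M, C, object

L[O] = O + merge(L[G], L[B], [G B])
  take G:  [G C object] + [B F M C object] + [G B]
  take B:  [C object] + [B F M C object] + [B]
  take F:  [C object] + [F M C object]
  take M:  [C object] + [M C object]
  take C:  [C object] + [C object]
  take object:  [object] + [object]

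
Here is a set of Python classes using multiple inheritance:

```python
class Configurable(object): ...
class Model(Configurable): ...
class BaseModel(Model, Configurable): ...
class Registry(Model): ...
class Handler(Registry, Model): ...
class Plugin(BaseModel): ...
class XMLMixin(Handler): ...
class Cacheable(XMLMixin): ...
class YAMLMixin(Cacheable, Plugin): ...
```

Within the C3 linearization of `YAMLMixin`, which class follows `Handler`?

Registry

L[YAMLMixin] = YAMLMixin + merge(L[Cacheable], L[Plugin], [Cacheable Plugin])
  take Cacheable:  [Cacheable XMLMixin Handler Registry Model Configurable object] + [Plugin BaseModel Model Configurable object] + [Cacheable Plugin]
  take XMLMixin:  [XMLMixin Handler Registry Model Configurable object] + [Plugin BaseModel Model Configurable object] + [Plugin]
  take Handler:  [Handler Registry Model Configurable object] + [Plugin BaseModel Model Configurable object] + [Plugin]
  take Registry:  [Registry Model Configurable object] + [Plugin BaseModel Model Configurable object] + [Plugin]
  take Plugin:  [Model Configurable object] + [Plugin BaseModel Model Configurable object] + [Plugin]
  take BaseModel:  [Model Configurable object] + [BaseModel Model Configurable object]
  take Model:  [Model Configurable object] + [Model Configurable object]
  take Configurable:  [Configurable object] + [Configurable object]
  take object:  [object] + [object]
MRO: YAMLMixin Cacheable XMLMixin Handler Registry Plugin BaseModel Model Configurable object
Handler is at position 3; next is Registry.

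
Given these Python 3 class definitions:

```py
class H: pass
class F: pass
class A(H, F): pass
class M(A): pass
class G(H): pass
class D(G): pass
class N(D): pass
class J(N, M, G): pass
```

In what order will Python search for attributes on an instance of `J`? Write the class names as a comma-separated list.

L[J] = J + merge(L[N], L[M], L[G], [N M G])
  take N:  [N D G H object] + [M A H F object] + [G H object] + [N M G]
  take D:  [D G H object] + [M A H F object] + [G H object] + [M G]
  take M:  [G H object] + [M A H F object] + [G H object] + [M G]
  take G:  [G H object] + [A H F object] + [G H object] + [G]
  take A:  [H object] + [A H F object] + [H object]
  take H:  [H object] + [H F object] + [H object]
  take F:  [object] + [F object] + [object]
  take object:  [object] + [object] + [object]

J, N, D, M, G, A, H, F, object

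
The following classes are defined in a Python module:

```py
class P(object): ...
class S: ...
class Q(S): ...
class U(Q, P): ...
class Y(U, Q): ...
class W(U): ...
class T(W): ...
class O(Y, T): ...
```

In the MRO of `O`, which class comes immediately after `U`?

L[O] = O + merge(L[Y], L[T], [Y T])
  take Y:  [Y U Q S P object] + [T W U Q S P object] + [Y T]
  take T:  [U Q S P object] + [T W U Q S P object] + [T]
  take W:  [U Q S P object] + [W U Q S P object]
  take U:  [U Q S P object] + [U Q S P object]
  take Q:  [Q S P object] + [Q S P object]
  take S:  [S P object] + [S P object]
  take P:  [P object] + [P object]
  take object:  [object] + [object]
MRO: O Y T W U Q S P object
U is at position 4; next is Q.

Q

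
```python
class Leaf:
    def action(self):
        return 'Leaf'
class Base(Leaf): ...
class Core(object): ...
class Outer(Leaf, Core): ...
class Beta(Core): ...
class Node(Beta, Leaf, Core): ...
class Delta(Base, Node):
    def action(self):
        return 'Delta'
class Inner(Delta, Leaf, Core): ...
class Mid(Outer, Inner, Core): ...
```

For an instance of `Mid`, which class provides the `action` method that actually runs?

Delta

L[Mid] = Mid + merge(L[Outer], L[Inner], L[Core], [Outer Inner Core])
  take Outer:  [Outer Leaf Core object] + [Inner Delta Base Node Beta Leaf Core object] + [Core object] + [Outer Inner Core]
  take Inner:  [Leaf Core object] + [Inner Delta Base Node Beta Leaf Core object] + [Core object] + [Inner Core]
  take Delta:  [Leaf Core object] + [Delta Base Node Beta Leaf Core object] + [Core object] + [Core]
  take Base:  [Leaf Core object] + [Base Node Beta Leaf Core object] + [Core object] + [Core]
  take Node:  [Leaf Core object] + [Node Beta Leaf Core object] + [Core object] + [Core]
  take Beta:  [Leaf Core object] + [Beta Leaf Core object] + [Core object] + [Core]
  take Leaf:  [Leaf Core object] + [Leaf Core object] + [Core object] + [Core]
  take Core:  [Core object] + [Core object] + [Core object] + [Core]
  take object:  [object] + [object] + [object]
MRO: Mid Outer Inner Delta Base Node Beta Leaf Core object
action is defined in: Delta, Leaf. First along the MRO is Delta.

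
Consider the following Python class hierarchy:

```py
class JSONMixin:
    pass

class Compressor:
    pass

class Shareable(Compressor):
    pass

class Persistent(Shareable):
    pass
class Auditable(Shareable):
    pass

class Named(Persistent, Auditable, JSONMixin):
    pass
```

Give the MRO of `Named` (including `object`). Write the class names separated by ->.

L[Named] = Named + merge(L[Persistent], L[Auditable], L[JSONMixin], [Persistent Auditable JSONMixin])
  take Persistent:  [Persistent Shareable Compressor object] + [Auditable Shareable Compressor object] + [JSONMixin object] + [Persistent Auditable JSONMixin]
  take Auditable:  [Shareable Compressor object] + [Auditable Shareable Compressor object] + [JSONMixin object] + [Auditable JSONMixin]
  take Shareable:  [Shareable Compressor object] + [Shareable Compressor object] + [JSONMixin object] + [JSONMixin]
  take Compressor:  [Compressor object] + [Compressor object] + [JSONMixin object] + [JSONMixin]
  take JSONMixin:  [object] + [object] + [JSONMixin object] + [JSONMixin]
  take object:  [object] + [object] + [object]

Named -> Persistent -> Auditable -> Shareable -> Compressor -> JSONMixin -> object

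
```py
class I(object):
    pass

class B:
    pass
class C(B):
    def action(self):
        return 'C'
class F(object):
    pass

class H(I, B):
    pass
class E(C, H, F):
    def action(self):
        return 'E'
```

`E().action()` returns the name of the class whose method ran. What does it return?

E

L[E] = E + merge(L[C], L[H], L[F], [C H F])
  take C:  [C B object] + [H I B object] + [F object] + [C H F]
  take H:  [B object] + [H I B object] + [F object] + [H F]
  take I:  [B object] + [I B object] + [F object] + [F]
  take B:  [B object] + [B object] + [F object] + [F]
  take F:  [object] + [object] + [F object] + [F]
  take object:  [object] + [object] + [object]
MRO: E C H I B F object
action is defined in: C, E. First along the MRO is E.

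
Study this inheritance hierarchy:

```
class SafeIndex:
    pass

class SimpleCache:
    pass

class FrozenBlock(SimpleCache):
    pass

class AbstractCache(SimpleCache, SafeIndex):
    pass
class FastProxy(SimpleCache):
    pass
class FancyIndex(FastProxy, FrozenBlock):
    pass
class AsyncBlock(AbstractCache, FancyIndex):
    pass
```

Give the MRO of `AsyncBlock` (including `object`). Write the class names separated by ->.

AsyncBlock -> AbstractCache -> FancyIndex -> FastProxy -> FrozenBlock -> SimpleCache -> SafeIndex -> object

L[AsyncBlock] = AsyncBlock + merge(L[AbstractCache], L[FancyIndex], [AbstractCache FancyIndex])
  take AbstractCache:  [AbstractCache SimpleCache SafeIndex object] + [FancyIndex FastProxy FrozenBlock SimpleCache object] + [AbstractCache FancyIndex]
  take FancyIndex:  [SimpleCache SafeIndex object] + [FancyIndex FastProxy FrozenBlock SimpleCache object] + [FancyIndex]
  take FastProxy:  [SimpleCache SafeIndex object] + [FastProxy FrozenBlock SimpleCache object]
  take FrozenBlock:  [SimpleCache SafeIndex object] + [FrozenBlock SimpleCache object]
  take SimpleCache:  [SimpleCache SafeIndex object] + [SimpleCache object]
  take SafeIndex:  [SafeIndex object] + [object]
  take object:  [object] + [object]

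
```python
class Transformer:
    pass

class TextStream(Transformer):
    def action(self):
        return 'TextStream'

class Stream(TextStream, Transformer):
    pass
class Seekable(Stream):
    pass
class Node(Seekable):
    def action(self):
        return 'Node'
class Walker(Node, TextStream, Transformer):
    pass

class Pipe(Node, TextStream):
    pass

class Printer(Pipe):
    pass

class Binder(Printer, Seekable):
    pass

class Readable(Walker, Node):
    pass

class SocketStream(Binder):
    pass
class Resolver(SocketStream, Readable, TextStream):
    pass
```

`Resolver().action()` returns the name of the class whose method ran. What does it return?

Node

L[Resolver] = Resolver + merge(L[SocketStream], L[Readable], L[TextStream], [SocketStream Readable TextStream])
  take SocketStream:  [SocketStream Binder Printer Pipe Node Seekable Stream TextStream Transformer object] + [Readable Walker Node Seekable Stream TextStream Transformer object] + [TextStream Transformer object] + [SocketStream Readable TextStream]
  take Binder:  [Binder Printer Pipe Node Seekable Stream TextStream Transformer object] + [Readable Walker Node Seekable Stream TextStream Transformer object] + [TextStream Transformer object] + [Readable TextStream]
  take Printer:  [Printer Pipe Node Seekable Stream TextStream Transformer object] + [Readable Walker Node Seekable Stream TextStream Transformer object] + [TextStream Transformer object] + [Readable TextStream]
  take Pipe:  [Pipe Node Seekable Stream TextStream Transformer object] + [Readable Walker Node Seekable Stream TextStream Transformer object] + [TextStream Transformer object] + [Readable TextStream]
  take Readable:  [Node Seekable Stream TextStream Transformer object] + [Readable Walker Node Seekable Stream TextStream Transformer object] + [TextStream Transformer object] + [Readable TextStream]
  take Walker:  [Node Seekable Stream TextStream Transformer object] + [Walker Node Seekable Stream TextStream Transformer object] + [TextStream Transformer object] + [TextStream]
  take Node:  [Node Seekable Stream TextStream Transformer object] + [Node Seekable Stream TextStream Transformer object] + [TextStream Transformer object] + [TextStream]
  take Seekable:  [Seekable Stream TextStream Transformer object] + [Seekable Stream TextStream Transformer object] + [TextStream Transformer object] + [TextStream]
  take Stream:  [Stream TextStream Transformer object] + [Stream TextStream Transformer object] + [TextStream Transformer object] + [TextStream]
  take TextStream:  [TextStream Transformer object] + [TextStream Transformer object] + [TextStream Transformer object] + [TextStream]
  take Transformer:  [Transformer object] + [Transformer object] + [Transformer object]
  take object:  [object] + [object] + [object]
MRO: Resolver SocketStream Binder Printer Pipe Readable Walker Node Seekable Stream TextStream Transformer object
action is defined in: Node, TextStream. First along the MRO is Node.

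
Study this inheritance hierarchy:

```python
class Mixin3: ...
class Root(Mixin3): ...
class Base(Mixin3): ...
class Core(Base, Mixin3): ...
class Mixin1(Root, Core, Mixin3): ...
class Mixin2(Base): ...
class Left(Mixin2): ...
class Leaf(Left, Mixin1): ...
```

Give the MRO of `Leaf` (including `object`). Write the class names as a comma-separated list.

L[Leaf] = Leaf + merge(L[Left], L[Mixin1], [Left Mixin1])
  take Left:  [Left Mixin2 Base Mixin3 object] + [Mixin1 Root Core Base Mixin3 object] + [Left Mixin1]
  take Mixin2:  [Mixin2 Base Mixin3 object] + [Mixin1 Root Core Base Mixin3 object] + [Mixin1]
  take Mixin1:  [Base Mixin3 object] + [Mixin1 Root Core Base Mixin3 object] + [Mixin1]
  take Root:  [Base Mixin3 object] + [Root Core Base Mixin3 object]
  take Core:  [Base Mixin3 object] + [Core Base Mixin3 object]
  take Base:  [Base Mixin3 object] + [Base Mixin3 object]
  take Mixin3:  [Mixin3 object] + [Mixin3 object]
  take object:  [object] + [object]

Leaf, Left, Mixin2, Mixin1, Root, Core, Base, Mixin3, object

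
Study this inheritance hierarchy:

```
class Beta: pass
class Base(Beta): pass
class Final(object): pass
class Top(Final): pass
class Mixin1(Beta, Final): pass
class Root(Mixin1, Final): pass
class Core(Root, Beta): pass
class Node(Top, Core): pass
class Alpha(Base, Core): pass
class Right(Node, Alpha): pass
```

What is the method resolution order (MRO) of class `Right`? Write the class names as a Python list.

[Right, Node, Top, Alpha, Base, Core, Root, Mixin1, Beta, Final, object]

L[Right] = Right + merge(L[Node], L[Alpha], [Node Alpha])
  take Node:  [Node Top Core Root Mixin1 Beta Final object] + [Alpha Base Core Root Mixin1 Beta Final object] + [Node Alpha]
  take Top:  [Top Core Root Mixin1 Beta Final object] + [Alpha Base Core Root Mixin1 Beta Final object] + [Alpha]
  take Alpha:  [Core Root Mixin1 Beta Final object] + [Alpha Base Core Root Mixin1 Beta Final object] + [Alpha]
  take Base:  [Core Root Mixin1 Beta Final object] + [Base Core Root Mixin1 Beta Final object]
  take Core:  [Core Root Mixin1 Beta Final object] + [Core Root Mixin1 Beta Final object]
  take Root:  [Root Mixin1 Beta Final object] + [Root Mixin1 Beta Final object]
  take Mixin1:  [Mixin1 Beta Final object] + [Mixin1 Beta Final object]
  take Beta:  [Beta Final object] + [Beta Final object]
  take Final:  [Final object] + [Final object]
  take object:  [object] + [object]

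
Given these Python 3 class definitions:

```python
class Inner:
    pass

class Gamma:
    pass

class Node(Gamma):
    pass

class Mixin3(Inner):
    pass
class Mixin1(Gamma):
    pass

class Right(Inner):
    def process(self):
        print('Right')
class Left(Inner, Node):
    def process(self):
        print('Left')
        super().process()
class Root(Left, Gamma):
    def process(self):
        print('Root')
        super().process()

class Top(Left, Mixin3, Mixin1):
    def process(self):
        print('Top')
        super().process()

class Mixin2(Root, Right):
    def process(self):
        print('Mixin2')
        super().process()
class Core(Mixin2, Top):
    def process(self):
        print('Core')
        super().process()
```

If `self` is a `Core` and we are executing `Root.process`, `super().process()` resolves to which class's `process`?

L[Core] = Core + merge(L[Mixin2], L[Top], [Mixin2 Top])
  take Mixin2:  [Mixin2 Root Left Right Inner Node Gamma object] + [Top Left Mixin3 Inner Node Mixin1 Gamma object] + [Mixin2 Top]
  take Root:  [Root Left Right Inner Node Gamma object] + [Top Left Mixin3 Inner Node Mixin1 Gamma object] + [Top]
  take Top:  [Left Right Inner Node Gamma object] + [Top Left Mixin3 Inner Node Mixin1 Gamma object] + [Top]
  take Left:  [Left Right Inner Node Gamma object] + [Left Mixin3 Inner Node Mixin1 Gamma object]
  take Right:  [Right Inner Node Gamma object] + [Mixin3 Inner Node Mixin1 Gamma object]
  take Mixin3:  [Inner Node Gamma object] + [Mixin3 Inner Node Mixin1 Gamma object]
  take Inner:  [Inner Node Gamma object] + [Inner Node Mixin1 Gamma object]
  take Node:  [Node Gamma object] + [Node Mixin1 Gamma object]
  take Mixin1:  [Gamma object] + [Mixin1 Gamma object]
  take Gamma:  [Gamma object] + [Gamma object]
  take object:  [object] + [object]
MRO: Core Mixin2 Root Top Left Right Mixin3 Inner Node Mixin1 Gamma object
super() in Root.process on a Core instance goes to the class after Root in Core's MRO: Top.

Top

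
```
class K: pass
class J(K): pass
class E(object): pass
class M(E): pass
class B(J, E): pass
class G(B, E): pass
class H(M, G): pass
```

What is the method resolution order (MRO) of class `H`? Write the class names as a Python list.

[H, M, G, B, J, K, E, object]

L[H] = H + merge(L[M], L[G], [M G])
  take M:  [M E object] + [G B J K E object] + [M G]
  take G:  [E object] + [G B J K E object] + [G]
  take B:  [E object] + [B J K E object]
  take J:  [E object] + [J K E object]
  take K:  [E object] + [K E object]
  take E:  [E object] + [E object]
  take object:  [object] + [object]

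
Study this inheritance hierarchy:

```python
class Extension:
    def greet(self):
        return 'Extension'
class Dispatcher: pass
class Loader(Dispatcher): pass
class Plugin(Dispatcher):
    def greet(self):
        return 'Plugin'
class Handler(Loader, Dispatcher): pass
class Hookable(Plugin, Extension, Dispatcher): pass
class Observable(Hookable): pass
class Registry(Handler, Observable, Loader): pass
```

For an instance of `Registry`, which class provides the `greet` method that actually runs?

Plugin

L[Registry] = Registry + merge(L[Handler], L[Observable], L[Loader], [Handler Observable Loader])
  take Handler:  [Handler Loader Dispatcher object] + [Observable Hookable Plugin Extension Dispatcher object] + [Loader Dispatcher object] + [Handler Observable Loader]
  take Observable:  [Loader Dispatcher object] + [Observable Hookable Plugin Extension Dispatcher object] + [Loader Dispatcher object] + [Observable Loader]
  take Loader:  [Loader Dispatcher object] + [Hookable Plugin Extension Dispatcher object] + [Loader Dispatcher object] + [Loader]
  take Hookable:  [Dispatcher object] + [Hookable Plugin Extension Dispatcher object] + [Dispatcher object]
  take Plugin:  [Dispatcher object] + [Plugin Extension Dispatcher object] + [Dispatcher object]
  take Extension:  [Dispatcher object] + [Extension Dispatcher object] + [Dispatcher object]
  take Dispatcher:  [Dispatcher object] + [Dispatcher object] + [Dispatcher object]
  take object:  [object] + [object] + [object]
MRO: Registry Handler Observable Loader Hookable Plugin Extension Dispatcher object
greet is defined in: Extension, Plugin. First along the MRO is Plugin.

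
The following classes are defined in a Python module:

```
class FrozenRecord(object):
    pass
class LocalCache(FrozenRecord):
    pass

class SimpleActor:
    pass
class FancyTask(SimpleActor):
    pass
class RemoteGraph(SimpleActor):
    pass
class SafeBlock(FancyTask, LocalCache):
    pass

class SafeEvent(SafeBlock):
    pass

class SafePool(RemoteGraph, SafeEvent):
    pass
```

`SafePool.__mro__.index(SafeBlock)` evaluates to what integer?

L[SafePool] = SafePool + merge(L[RemoteGraph], L[SafeEvent], [RemoteGraph SafeEvent])
  take RemoteGraph:  [RemoteGraph SimpleActor object] + [SafeEvent SafeBlock FancyTask SimpleActor LocalCache FrozenRecord object] + [RemoteGraph SafeEvent]
  take SafeEvent:  [SimpleActor object] + [SafeEvent SafeBlock FancyTask SimpleActor LocalCache FrozenRecord object] + [SafeEvent]
  take SafeBlock:  [SimpleActor object] + [SafeBlock FancyTask SimpleActor LocalCache FrozenRecord object]
  take FancyTask:  [SimpleActor object] + [FancyTask SimpleActor LocalCache FrozenRecord object]
  take SimpleActor:  [SimpleActor object] + [SimpleActor LocalCache FrozenRecord object]
  take LocalCache:  [object] + [LocalCache FrozenRecord object]
  take FrozenRecord:  [object] + [FrozenRecord object]
  take object:  [object] + [object]
MRO: SafePool RemoteGraph SafeEvent SafeBlock FancyTask SimpleActor LocalCache FrozenRecord object
SafeBlock sits at index 3.

3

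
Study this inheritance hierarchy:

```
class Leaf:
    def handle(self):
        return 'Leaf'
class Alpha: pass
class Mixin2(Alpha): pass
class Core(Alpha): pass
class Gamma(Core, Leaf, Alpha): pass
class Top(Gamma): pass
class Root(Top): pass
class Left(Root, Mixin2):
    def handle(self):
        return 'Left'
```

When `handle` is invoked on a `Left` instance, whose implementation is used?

Left

L[Left] = Left + merge(L[Root], L[Mixin2], [Root Mixin2])
  take Root:  [Root Top Gamma Core Leaf Alpha object] + [Mixin2 Alpha object] + [Root Mixin2]
  take Top:  [Top Gamma Core Leaf Alpha object] + [Mixin2 Alpha object] + [Mixin2]
  take Gamma:  [Gamma Core Leaf Alpha object] + [Mixin2 Alpha object] + [Mixin2]
  take Core:  [Core Leaf Alpha object] + [Mixin2 Alpha object] + [Mixin2]
  take Leaf:  [Leaf Alpha object] + [Mixin2 Alpha object] + [Mixin2]
  take Mixin2:  [Alpha object] + [Mixin2 Alpha object] + [Mixin2]
  take Alpha:  [Alpha object] + [Alpha object]
  take object:  [object] + [object]
MRO: Left Root Top Gamma Core Leaf Mixin2 Alpha object
handle is defined in: Leaf, Left. First along the MRO is Left.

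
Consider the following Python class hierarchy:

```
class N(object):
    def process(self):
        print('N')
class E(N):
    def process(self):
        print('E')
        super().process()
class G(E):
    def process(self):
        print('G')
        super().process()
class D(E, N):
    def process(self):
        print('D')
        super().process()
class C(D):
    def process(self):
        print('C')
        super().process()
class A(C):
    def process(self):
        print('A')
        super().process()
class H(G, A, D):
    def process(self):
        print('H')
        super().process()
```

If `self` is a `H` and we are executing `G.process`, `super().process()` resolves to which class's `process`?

A

L[H] = H + merge(L[G], L[A], L[D], [G A D])
  take G:  [G E N object] + [A C D E N object] + [D E N object] + [G A D]
  take A:  [E N object] + [A C D E N object] + [D E N object] + [A D]
  take C:  [E N object] + [C D E N object] + [D E N object] + [D]
  take D:  [E N object] + [D E N object] + [D E N object] + [D]
  take E:  [E N object] + [E N object] + [E N object]
  take N:  [N object] + [N object] + [N object]
  take object:  [object] + [object] + [object]
MRO: H G A C D E N object
super() in G.process on a H instance goes to the class after G in H's MRO: A.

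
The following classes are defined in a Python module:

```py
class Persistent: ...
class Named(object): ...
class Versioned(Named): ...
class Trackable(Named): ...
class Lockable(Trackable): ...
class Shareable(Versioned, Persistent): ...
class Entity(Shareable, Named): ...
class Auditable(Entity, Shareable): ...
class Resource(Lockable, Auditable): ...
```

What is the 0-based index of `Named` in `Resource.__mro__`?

7

L[Resource] = Resource + merge(L[Lockable], L[Auditable], [Lockable Auditable])
  take Lockable:  [Lockable Trackable Named object] + [Auditable Entity Shareable Versioned Named Persistent object] + [Lockable Auditable]
  take Trackable:  [Trackable Named object] + [Auditable Entity Shareable Versioned Named Persistent object] + [Auditable]
  take Auditable:  [Named object] + [Auditable Entity Shareable Versioned Named Persistent object] + [Auditable]
  take Entity:  [Named object] + [Entity Shareable Versioned Named Persistent object]
  take Shareable:  [Named object] + [Shareable Versioned Named Persistent object]
  take Versioned:  [Named object] + [Versioned Named Persistent object]
  take Named:  [Named object] + [Named Persistent object]
  take Persistent:  [object] + [Persistent object]
  take object:  [object] + [object]
MRO: Resource Lockable Trackable Auditable Entity Shareable Versioned Named Persistent object
Named sits at index 7.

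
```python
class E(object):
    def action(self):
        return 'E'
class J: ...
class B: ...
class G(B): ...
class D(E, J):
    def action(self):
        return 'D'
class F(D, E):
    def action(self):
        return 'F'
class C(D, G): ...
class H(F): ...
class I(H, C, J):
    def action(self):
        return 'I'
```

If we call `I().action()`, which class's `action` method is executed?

L[I] = I + merge(L[H], L[C], L[J], [H C J])
  take H:  [H F D E J object] + [C D E J G B object] + [J object] + [H C J]
  take F:  [F D E J object] + [C D E J G B object] + [J object] + [C J]
  take C:  [D E J object] + [C D E J G B object] + [J object] + [C J]
  take D:  [D E J object] + [D E J G B object] + [J object] + [J]
  take E:  [E J object] + [E J G B object] + [J object] + [J]
  take J:  [J object] + [J G B object] + [J object] + [J]
  take G:  [object] + [G B object] + [object]
  take B:  [object] + [B object] + [object]
  take object:  [object] + [object] + [object]
MRO: I H F C D E J G B object
action is defined in: D, E, F, I. First along the MRO is I.

I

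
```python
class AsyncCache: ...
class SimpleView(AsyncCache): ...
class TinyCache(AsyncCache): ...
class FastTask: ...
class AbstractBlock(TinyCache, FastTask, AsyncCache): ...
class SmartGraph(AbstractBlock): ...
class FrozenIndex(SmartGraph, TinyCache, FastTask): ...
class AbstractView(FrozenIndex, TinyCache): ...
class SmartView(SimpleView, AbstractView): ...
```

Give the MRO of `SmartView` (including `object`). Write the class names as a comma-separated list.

SmartView, SimpleView, AbstractView, FrozenIndex, SmartGraph, AbstractBlock, TinyCache, FastTask, AsyncCache, object

L[SmartView] = SmartView + merge(L[SimpleView], L[AbstractView], [SimpleView AbstractView])
  take SimpleView:  [SimpleView AsyncCache object] + [AbstractView FrozenIndex SmartGraph AbstractBlock TinyCache FastTask AsyncCache object] + [SimpleView AbstractView]
  take AbstractView:  [AsyncCache object] + [AbstractView FrozenIndex SmartGraph AbstractBlock TinyCache FastTask AsyncCache object] + [AbstractView]
  take FrozenIndex:  [AsyncCache object] + [FrozenIndex SmartGraph AbstractBlock TinyCache FastTask AsyncCache object]
  take SmartGraph:  [AsyncCache object] + [SmartGraph AbstractBlock TinyCache FastTask AsyncCache object]
  take AbstractBlock:  [AsyncCache object] + [AbstractBlock TinyCache FastTask AsyncCache object]
  take TinyCache:  [AsyncCache object] + [TinyCache FastTask AsyncCache object]
  take FastTask:  [AsyncCache object] + [FastTask AsyncCache object]
  take AsyncCache:  [AsyncCache object] + [AsyncCache object]
  take object:  [object] + [object]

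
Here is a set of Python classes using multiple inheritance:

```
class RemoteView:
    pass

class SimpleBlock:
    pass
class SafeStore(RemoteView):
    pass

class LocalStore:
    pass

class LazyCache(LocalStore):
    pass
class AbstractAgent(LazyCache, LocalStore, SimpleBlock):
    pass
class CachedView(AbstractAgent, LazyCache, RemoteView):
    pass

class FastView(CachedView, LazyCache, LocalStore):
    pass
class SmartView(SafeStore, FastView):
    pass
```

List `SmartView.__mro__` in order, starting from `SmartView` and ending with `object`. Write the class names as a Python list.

L[SmartView] = SmartView + merge(L[SafeStore], L[FastView], [SafeStore FastView])
  take SafeStore:  [SafeStore RemoteView object] + [FastView CachedView AbstractAgent LazyCache LocalStore SimpleBlock RemoteView object] + [SafeStore FastView]
  take FastView:  [RemoteView object] + [FastView CachedView AbstractAgent LazyCache LocalStore SimpleBlock RemoteView object] + [FastView]
  take CachedView:  [RemoteView object] + [CachedView AbstractAgent LazyCache LocalStore SimpleBlock RemoteView object]
  take AbstractAgent:  [RemoteView object] + [AbstractAgent LazyCache LocalStore SimpleBlock RemoteView object]
  take LazyCache:  [RemoteView object] + [LazyCache LocalStore SimpleBlock RemoteView object]
  take LocalStore:  [RemoteView object] + [LocalStore SimpleBlock RemoteView object]
  take SimpleBlock:  [RemoteView object] + [SimpleBlock RemoteView object]
  take RemoteView:  [RemoteView object] + [RemoteView object]
  take object:  [object] + [object]

[SmartView, SafeStore, FastView, CachedView, AbstractAgent, LazyCache, LocalStore, SimpleBlock, RemoteView, object]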